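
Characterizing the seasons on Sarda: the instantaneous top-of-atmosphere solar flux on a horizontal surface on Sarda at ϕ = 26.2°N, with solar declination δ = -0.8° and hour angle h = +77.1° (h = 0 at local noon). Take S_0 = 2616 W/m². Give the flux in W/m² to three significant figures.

508 W/m²

cos θ_z = sin ϕ sin δ + cos ϕ cos δ cos h = -0.006164 + 0.200294 = 0.194130.
Flux = S_0 · cos θ_z = 2616 × 0.194130 = 507.8 W/m².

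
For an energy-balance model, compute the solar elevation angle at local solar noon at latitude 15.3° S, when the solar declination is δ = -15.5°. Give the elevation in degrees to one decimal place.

89.8°

At local noon the hour angle is zero, so the zenith angle equals |φ − δ| = |-15.3° − (-15.500°)| = 0.200°.
Elevation = 90° − 0.200° = 89.8°.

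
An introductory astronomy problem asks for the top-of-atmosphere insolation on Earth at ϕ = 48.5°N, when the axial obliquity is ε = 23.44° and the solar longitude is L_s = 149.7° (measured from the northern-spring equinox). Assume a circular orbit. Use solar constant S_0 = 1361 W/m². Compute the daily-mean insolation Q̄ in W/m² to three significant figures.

Q̄ ≈ 391 W/m²

Solar declination: sin δ = sin ε · sin L_s = sin 23.44° × sin 149.7° = 0.20070, so δ = +11.578°.
cos h₀ = −tan(+48.5°) tan(+11.578°) = -0.2316, h₀ = 1.8045 rad.
Bracket: h₀ sin ϕ sin δ + cos ϕ cos δ sin h₀ = 1.8045×0.74896×0.20070 + 0.66262×0.97965×0.97282 = 0.271246 + 0.631492 = 0.902738.
Q̄ = (S_0/π) × [bracket] = (1361/π) × 0.902738 = 391.1 W/m².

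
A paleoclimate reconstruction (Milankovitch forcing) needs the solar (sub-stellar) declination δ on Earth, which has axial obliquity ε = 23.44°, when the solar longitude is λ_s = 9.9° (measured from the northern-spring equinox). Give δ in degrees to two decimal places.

sin δ = sin ε · sin λ_s = sin 23.44° × sin 9.9° = 0.068391.
δ = arcsin(0.068391) = +3.92°.

δ = +3.92°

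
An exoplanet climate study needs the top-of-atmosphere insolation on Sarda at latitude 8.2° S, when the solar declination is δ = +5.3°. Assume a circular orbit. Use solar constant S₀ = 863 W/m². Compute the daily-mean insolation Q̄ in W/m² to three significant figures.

cos H₀ = −tan(-8.2°) tan(+5.300°) = 0.0134, H₀ = 1.5574 rad.
Bracket: H₀ sin φ sin δ + cos φ cos δ sin H₀ = 1.5574×-0.14263×0.09237 + 0.98978×0.99572×0.99991 = -0.020518 + 0.985455 = 0.964937.
Q̄ = (S₀/π) × [bracket] = (863/π) × 0.964937 = 265.1 W/m².

Q̄ ≈ 265 W/m²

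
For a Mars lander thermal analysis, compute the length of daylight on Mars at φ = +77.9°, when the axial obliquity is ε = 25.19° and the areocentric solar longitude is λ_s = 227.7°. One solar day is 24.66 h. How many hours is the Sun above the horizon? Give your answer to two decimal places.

0.00 h

sin δ = sin 25.19° × sin 227.7° = -0.31480, so δ = -18.349°.
cos H₀ = −tan φ · tan δ = 1.5471 ≥ 1, so the Sun never rises (polar night) and H₀ = 0.
Daylight = 2H₀/(2π) × 24.66 h = (0.0000/π) × 24.66 = 0.00 h.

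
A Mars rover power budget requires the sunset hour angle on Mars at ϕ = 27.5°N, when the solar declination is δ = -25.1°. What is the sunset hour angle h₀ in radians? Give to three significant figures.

h₀ = 1.32 rad

cos h₀ = −tan ϕ · tan δ = −tan(+27.5°) × tan(-25.100°) = 0.2439, so h₀ = 1.3245 rad = 75.89°.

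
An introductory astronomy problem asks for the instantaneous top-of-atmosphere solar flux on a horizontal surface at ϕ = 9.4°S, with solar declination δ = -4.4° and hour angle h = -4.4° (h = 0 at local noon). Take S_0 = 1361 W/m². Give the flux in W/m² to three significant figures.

1.35e+03 W/m²

cos θ_z = sin ϕ sin δ + cos ϕ cos δ cos h = 0.012530 + 0.980765 = 0.993295.
Flux = S_0 · cos θ_z = 1361 × 0.993295 = 1352 W/m².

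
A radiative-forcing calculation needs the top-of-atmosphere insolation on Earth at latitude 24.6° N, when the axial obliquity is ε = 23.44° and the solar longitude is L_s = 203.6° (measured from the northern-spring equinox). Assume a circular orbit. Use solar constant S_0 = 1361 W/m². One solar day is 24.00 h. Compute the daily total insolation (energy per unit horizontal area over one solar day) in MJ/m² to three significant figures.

Solar declination: sin δ = sin ε · sin L_s = sin 23.44° × sin 203.6° = -0.15925, so δ = -9.164°.
cos h₀ = −tan(+24.6°) tan(-9.164°) = 0.0739, h₀ = 1.4969 rad.
Bracket: h₀ sin ϕ sin δ + cos ϕ cos δ sin h₀ = 1.4969×0.41628×-0.15925 + 0.90924×0.98724×0.99727 = -0.099233 + 0.895188 = 0.795955.
Q̄ = (S_0/π) × [bracket] = (1361/π) × 0.795955 = 344.82 W/m².
Daily total = Q̄ × 24.00 h × 3600 s/h = 344.82 × 24.00 × 3600 / 10⁶ = 29.79 MJ/m².

29.8 MJ/m²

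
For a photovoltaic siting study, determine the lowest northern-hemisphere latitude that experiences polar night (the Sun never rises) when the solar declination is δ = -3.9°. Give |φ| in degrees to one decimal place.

|φ| = 86.1°

Polar night requires cos H₀ = −tan φ tan δ ≥ 1, i.e. tan φ tan δ ≤ −1.
The boundary is |tan φ| · |tan δ| = 1, so |φ| = 90° − |δ| = 90° − 3.9° = 86.1° in the northern hemisphere.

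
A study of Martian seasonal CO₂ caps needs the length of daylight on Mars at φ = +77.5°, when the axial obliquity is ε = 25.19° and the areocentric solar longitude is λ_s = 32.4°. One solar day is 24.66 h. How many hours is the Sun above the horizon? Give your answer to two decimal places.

sin δ = sin 25.19° × sin 32.4° = 0.22806, so δ = +13.183°.
Sunrise equation: cos H₀ = −tan φ · tan δ = -1.0566 ≤ −1, so the Sun never sets (polar day) and H₀ = π.
Daylight = 2H₀/(2π) × 24.66 h = (3.1416/π) × 24.66 = 24.66 h.

24.66 h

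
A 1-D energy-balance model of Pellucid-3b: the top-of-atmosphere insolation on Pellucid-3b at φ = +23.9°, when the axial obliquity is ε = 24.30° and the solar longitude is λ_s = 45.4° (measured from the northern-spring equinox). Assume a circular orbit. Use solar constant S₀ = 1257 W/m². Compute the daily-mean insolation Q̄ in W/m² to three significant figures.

Q̄ ≈ 428 W/m²

Solar declination: sin δ = sin ε · sin λ_s = sin 24.30° × sin 45.4° = 0.29301, so δ = +17.038°.
cos H₀ = −tan(+23.9°) tan(+17.038°) = -0.1358, H₀ = 1.7070 rad.
Bracket: H₀ sin φ sin δ + cos φ cos δ sin H₀ = 1.7070×0.40514×0.29301 + 0.91425×0.95611×0.99074 = 0.202638 + 0.866029 = 1.068667.
Q̄ = (S₀/π) × [bracket] = (1257/π) × 1.068667 = 427.6 W/m².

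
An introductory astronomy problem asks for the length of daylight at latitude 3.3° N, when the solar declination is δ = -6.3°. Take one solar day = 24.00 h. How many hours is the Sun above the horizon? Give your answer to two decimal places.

cos H₀ = −tan φ · tan δ = −tan(+3.3°) × tan(-6.300°) = 0.0064, so H₀ = 1.5644 rad = 89.64°.
Daylight = 2H₀/(2π) × 24.00 h = (1.5644/π) × 24.00 = 11.95 h.

11.95 h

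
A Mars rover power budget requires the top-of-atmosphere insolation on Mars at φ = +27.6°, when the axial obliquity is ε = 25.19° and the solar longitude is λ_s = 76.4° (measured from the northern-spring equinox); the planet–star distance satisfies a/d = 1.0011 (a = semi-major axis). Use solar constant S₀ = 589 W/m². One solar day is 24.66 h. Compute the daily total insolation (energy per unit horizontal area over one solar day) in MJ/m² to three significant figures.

Solar declination: sin δ = sin ε · sin λ_s = sin 25.19° × sin 76.4° = 0.41369, so δ = +24.437°.
cos H₀ = −tan(+27.6°) tan(+24.437°) = -0.2376, H₀ = 1.8106 rad.
Bracket: H₀ sin φ sin δ + cos φ cos δ sin H₀ = 1.8106×0.46330×0.41369 + 0.88620×0.91042×0.97138 = 0.347024 + 0.783723 = 1.130747.
Inverse-square distance factor (a/d)² = 1.0011² = 1.002201.
Q̄ = (S₀/π) × 1.002201 × [bracket] = (589/π) × 1.002201 × 1.130747 = 212.46 W/m².
Daily total = Q̄ × 24.66 h × 3600 s/h = 212.46 × 24.66 × 3600 / 10⁶ = 18.86 MJ/m².

18.9 MJ/m²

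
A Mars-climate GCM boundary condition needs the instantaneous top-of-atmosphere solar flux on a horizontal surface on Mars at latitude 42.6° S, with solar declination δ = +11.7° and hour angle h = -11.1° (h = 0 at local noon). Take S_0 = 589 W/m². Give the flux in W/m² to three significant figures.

336 W/m²

cos θ_z = sin ϕ sin δ + cos ϕ cos δ cos h = -0.137262 + 0.707319 = 0.570057.
Flux = S_0 · cos θ_z = 589 × 0.570057 = 335.8 W/m².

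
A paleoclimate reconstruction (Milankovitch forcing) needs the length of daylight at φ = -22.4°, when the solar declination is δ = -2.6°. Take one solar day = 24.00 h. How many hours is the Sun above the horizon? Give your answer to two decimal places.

12.14 h

cos H₀ = −tan φ · tan δ = −tan(-22.4°) × tan(-2.600°) = -0.0187, so H₀ = 1.5895 rad = 91.07°.
Daylight = 2H₀/(2π) × 24.00 h = (1.5895/π) × 24.00 = 12.14 h.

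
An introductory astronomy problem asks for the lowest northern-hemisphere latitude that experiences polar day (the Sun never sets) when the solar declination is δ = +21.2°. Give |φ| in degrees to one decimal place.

|φ| = 68.8°

Polar day requires cos H₀ = −tan φ tan δ ≤ −1, i.e. tan φ tan δ ≥ 1.
The boundary is |tan φ| · |tan δ| = 1, so |φ| = 90° − |δ| = 90° − 21.2° = 68.8° in the northern hemisphere.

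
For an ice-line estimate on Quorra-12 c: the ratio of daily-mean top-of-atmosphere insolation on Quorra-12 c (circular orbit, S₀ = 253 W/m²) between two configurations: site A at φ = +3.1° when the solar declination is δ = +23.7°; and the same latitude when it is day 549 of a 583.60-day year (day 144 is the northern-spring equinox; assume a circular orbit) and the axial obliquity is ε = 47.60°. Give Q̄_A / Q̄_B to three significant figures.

Q̄_A / Q̄_B ≈ 1.43

— Configuration A (φ=+3.1°):
cos H₀ = −tan(+3.1°) tan(+23.700°) = -0.0238, H₀ = 1.5946 rad.
Bracket: H₀ sin φ sin δ + cos φ cos δ sin H₀ = 1.5946×0.05408×0.40195 + 0.99854×0.91566×0.99972 = 0.034663 + 0.914067 = 0.948730.
Q̄ = (S₀/π) × [bracket] = (253/π) × 0.948730 = 76.404 W/m².
— Configuration B (φ=+3.1°):
Solar longitude: λ_s = 360° × (549 − 144)/583.60 = 249.829°.
sin δ = sin 47.60° × sin 249.829° = -0.69316, so δ = -43.881°.
cos H₀ = −tan(+3.1°) tan(-43.881°) = 0.0521, H₀ = 1.5187 rad.
Bracket: H₀ sin φ sin δ + cos φ cos δ sin H₀ = 1.5187×0.05408×-0.69316 + 0.99854×0.72078×0.99864 = -0.056930 + 0.718749 = 0.661819.
Q̄ = (S₀/π) × [bracket] = (253/π) × 0.661819 = 53.298 W/m².
Ratio Q̄_A / Q̄_B = 76.404 / 53.298 = 1.434.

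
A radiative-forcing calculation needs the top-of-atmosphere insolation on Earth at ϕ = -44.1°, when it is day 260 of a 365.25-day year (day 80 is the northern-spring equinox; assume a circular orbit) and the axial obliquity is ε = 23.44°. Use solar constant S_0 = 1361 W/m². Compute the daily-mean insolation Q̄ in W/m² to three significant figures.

Solar longitude: L_s = 360° × (260 − 80)/365.25 = 177.413°.
sin δ = sin 23.44° × sin 177.413° = 0.01796, so δ = +1.029°.
cos h₀ = −tan(-44.1°) tan(+1.029°) = 0.0174, h₀ = 1.5534 rad.
Bracket: h₀ sin ϕ sin δ + cos ϕ cos δ sin h₀ = 1.5534×-0.69591×0.01796 + 0.71813×0.99984×0.99985 = -0.019415 + 0.717907 = 0.698492.
Q̄ = (S_0/π) × [bracket] = (1361/π) × 0.698492 = 302.6 W/m².

Q̄ ≈ 303 W/m²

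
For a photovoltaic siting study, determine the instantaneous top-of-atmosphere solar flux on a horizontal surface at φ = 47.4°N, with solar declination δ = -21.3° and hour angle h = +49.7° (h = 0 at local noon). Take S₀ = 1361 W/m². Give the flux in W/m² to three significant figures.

cos θ_z = sin φ sin δ + cos φ cos δ cos h = -0.267388 + 0.407891 = 0.140503.
Flux = S₀ · cos θ_z = 1361 × 0.140503 = 191.2 W/m².

191 W/m²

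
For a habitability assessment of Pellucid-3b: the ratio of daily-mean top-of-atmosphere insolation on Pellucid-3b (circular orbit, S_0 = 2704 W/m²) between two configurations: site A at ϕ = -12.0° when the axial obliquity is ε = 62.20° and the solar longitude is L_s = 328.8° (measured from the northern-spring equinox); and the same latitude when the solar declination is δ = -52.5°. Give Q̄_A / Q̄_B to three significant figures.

— Configuration A (ϕ=-12.0°):
Solar declination: sin δ = sin ε · sin L_s = sin 62.20° × sin 328.8° = -0.45824, so δ = -27.273°.
cos h₀ = −tan(-12.0°) tan(-27.273°) = -0.1096, h₀ = 1.6806 rad.
Bracket: h₀ sin ϕ sin δ + cos ϕ cos δ sin h₀ = 1.6806×-0.20791×-0.45824 + 0.97815×0.88883×0.99398 = 0.160115 + 0.864175 = 1.024290.
Q̄ = (S_0/π) × [bracket] = (2704/π) × 1.024290 = 881.62 W/m².
— Configuration B (ϕ=-12.0°):
cos h₀ = −tan(-12.0°) tan(-52.500°) = -0.2770, h₀ = 1.8515 rad.
Bracket: h₀ sin ϕ sin δ + cos ϕ cos δ sin h₀ = 1.8515×-0.20791×-0.79335 + 0.97815×0.60876×0.96087 = 0.305396 + 0.572158 = 0.877554.
Q̄ = (S_0/π) × [bracket] = (2704/π) × 0.877554 = 755.32 W/m².
Ratio Q̄_A / Q̄_B = 881.62 / 755.32 = 1.167.

Q̄_A / Q̄_B ≈ 1.17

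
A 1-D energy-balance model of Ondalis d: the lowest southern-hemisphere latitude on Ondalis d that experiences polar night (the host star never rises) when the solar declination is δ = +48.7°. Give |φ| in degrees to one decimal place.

Polar night requires cos H₀ = −tan φ tan δ ≥ 1, i.e. tan φ tan δ ≤ −1.
The boundary is |tan φ| · |tan δ| = 1, so |φ| = 90° − |δ| = 90° − 48.7° = 41.3° in the southern hemisphere.

|φ| = 41.3°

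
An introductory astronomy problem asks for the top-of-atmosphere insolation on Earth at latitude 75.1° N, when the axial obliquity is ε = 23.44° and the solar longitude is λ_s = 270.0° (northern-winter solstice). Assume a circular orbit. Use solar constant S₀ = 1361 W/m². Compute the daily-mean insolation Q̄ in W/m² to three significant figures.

Q̄ ≈ 0.00 W/m²

Solar declination: sin δ = sin ε · sin λ_s = sin 23.44° × sin 270.0° = -0.39779, so δ = -23.440°.
cos H₀ = −tan(+75.1°) tan(-23.440°) = 1.6295 ≥ 1 ⇒ polar night, H₀ = 0 and Q̄ = 0.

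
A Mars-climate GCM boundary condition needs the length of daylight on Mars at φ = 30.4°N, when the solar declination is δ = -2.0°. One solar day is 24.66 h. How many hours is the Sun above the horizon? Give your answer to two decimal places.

cos H₀ = −tan φ · tan δ = −tan(+30.4°) × tan(-2.000°) = 0.0205, so H₀ = 1.5503 rad = 88.83°.
Daylight = 2H₀/(2π) × 24.66 h = (1.5503/π) × 24.66 = 12.17 h.

12.17 h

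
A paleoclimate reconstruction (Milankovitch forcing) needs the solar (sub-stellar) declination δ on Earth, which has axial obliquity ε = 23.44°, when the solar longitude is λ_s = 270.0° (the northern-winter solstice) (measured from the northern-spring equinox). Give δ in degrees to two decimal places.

δ = -23.44°

sin δ = sin ε · sin λ_s = sin 23.44° × sin 270.0° = -0.397789.
δ = arcsin(-0.397789) = -23.44°.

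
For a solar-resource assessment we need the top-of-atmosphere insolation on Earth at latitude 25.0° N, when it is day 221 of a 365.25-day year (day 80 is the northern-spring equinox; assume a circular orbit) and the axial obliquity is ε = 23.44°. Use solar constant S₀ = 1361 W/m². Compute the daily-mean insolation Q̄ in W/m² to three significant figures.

Q̄ ≈ 457 W/m²

Solar longitude: λ_s = 360° × (221 − 80)/365.25 = 138.973°.
sin δ = sin 23.44° × sin 138.973° = 0.26111, so δ = +15.136°.
cos H₀ = −tan(+25.0°) tan(+15.136°) = -0.1261, H₀ = 1.6973 rad.
Bracket: H₀ sin φ sin δ + cos φ cos δ sin H₀ = 1.6973×0.42262×0.26111 + 0.90631×0.96531×0.99201 = 0.187298 + 0.867880 = 1.055178.
Q̄ = (S₀/π) × [bracket] = (1361/π) × 1.055178 = 457.1 W/m².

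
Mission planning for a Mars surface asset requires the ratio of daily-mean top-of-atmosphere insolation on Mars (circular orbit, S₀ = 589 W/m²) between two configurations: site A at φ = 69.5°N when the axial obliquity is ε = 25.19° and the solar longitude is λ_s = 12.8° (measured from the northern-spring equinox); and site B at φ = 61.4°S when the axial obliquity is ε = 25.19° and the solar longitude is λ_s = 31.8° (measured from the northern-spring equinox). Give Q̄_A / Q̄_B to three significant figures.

— Configuration A (φ=+69.5°):
Solar declination: sin δ = sin ε · sin λ_s = sin 25.19° × sin 12.8° = 0.09430, so δ = +5.411°.
cos H₀ = −tan(+69.5°) tan(+5.411°) = -0.2533, H₀ = 1.8269 rad.
Bracket: H₀ sin φ sin δ + cos φ cos δ sin H₀ = 1.8269×0.93667×0.09430 + 0.35021×0.99554×0.96738 = 0.161366 + 0.337275 = 0.498641.
Q̄ = (S₀/π) × [bracket] = (589/π) × 0.498641 = 93.487 W/m².
— Configuration B (φ=-61.4°):
Solar declination: sin δ = sin ε · sin λ_s = sin 25.19° × sin 31.8° = 0.22428, so δ = +12.961°.
cos H₀ = −tan(-61.4°) tan(+12.961°) = 0.4221, H₀ = 1.1350 rad.
Bracket: H₀ sin φ sin δ + cos φ cos δ sin H₀ = 1.1350×-0.87798×0.22428 + 0.47869×0.97452×0.90654 = -0.223497 + 0.422895 = 0.199398.
Q̄ = (S₀/π) × [bracket] = (589/π) × 0.199398 = 37.384 W/m².
Ratio Q̄_A / Q̄_B = 93.487 / 37.384 = 2.501.

Q̄_A / Q̄_B ≈ 2.50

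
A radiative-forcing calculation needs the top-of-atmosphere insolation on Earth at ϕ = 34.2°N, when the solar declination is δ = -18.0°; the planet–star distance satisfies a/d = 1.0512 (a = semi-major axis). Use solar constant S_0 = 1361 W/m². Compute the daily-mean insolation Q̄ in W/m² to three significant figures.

cos h₀ = −tan(+34.2°) tan(-18.000°) = 0.2208, h₀ = 1.3481 rad.
Bracket: h₀ sin ϕ sin δ + cos ϕ cos δ sin h₀ = 1.3481×0.56208×-0.30902 + 0.82708×0.95106×0.97532 = -0.234157 + 0.767189 = 0.533032.
Inverse-square distance factor (a/d)² = 1.0512² = 1.105021.
Q̄ = (S_0/π) × 1.105021 × [bracket] = (1361/π) × 1.105021 × 0.533032 = 255.2 W/m².

Q̄ ≈ 255 W/m²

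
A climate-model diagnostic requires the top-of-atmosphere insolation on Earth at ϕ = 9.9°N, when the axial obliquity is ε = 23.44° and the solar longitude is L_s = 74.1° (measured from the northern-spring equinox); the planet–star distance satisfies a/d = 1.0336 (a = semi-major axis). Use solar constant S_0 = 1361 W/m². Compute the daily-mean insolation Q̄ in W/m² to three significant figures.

Q̄ ≈ 470 W/m²

Solar declination: sin δ = sin ε · sin L_s = sin 23.44° × sin 74.1° = 0.38257, so δ = +22.493°.
cos h₀ = −tan(+9.9°) tan(+22.493°) = -0.0723, h₀ = 1.6431 rad.
Bracket: h₀ sin ϕ sin δ + cos ϕ cos δ sin h₀ = 1.6431×0.17193×0.38257 + 0.98511×0.92393×0.99739 = 0.108075 + 0.907797 = 1.015872.
Inverse-square distance factor (a/d)² = 1.0336² = 1.068329.
Q̄ = (S_0/π) × 1.068329 × [bracket] = (1361/π) × 1.068329 × 1.015872 = 470.2 W/m².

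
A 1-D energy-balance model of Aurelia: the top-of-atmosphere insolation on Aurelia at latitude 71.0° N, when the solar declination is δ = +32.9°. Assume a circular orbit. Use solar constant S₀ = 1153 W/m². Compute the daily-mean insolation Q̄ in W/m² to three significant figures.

Q̄ ≈ 592 W/m²

cos H₀ = −tan(+71.0°) tan(+32.900°) = -1.8788 ≤ −1 ⇒ polar day, H₀ = π.
Bracket: H₀ sin φ sin δ + cos φ cos δ sin H₀ = 3.1416×0.94552×0.54317 + 0.32557×0.83962×0.00000 = 1.613457 + 0.000000 = 1.613457.
Q̄ = (S₀/π) × [bracket] = (1153/π) × 1.613457 = 592.2 W/m².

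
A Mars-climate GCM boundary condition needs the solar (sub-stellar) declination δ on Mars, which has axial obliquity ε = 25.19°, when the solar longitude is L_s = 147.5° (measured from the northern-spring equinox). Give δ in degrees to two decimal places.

sin δ = sin ε · sin L_s = sin 25.19° × sin 147.5° = 0.228686.
δ = arcsin(0.228686) = +13.22°.

δ = +13.22°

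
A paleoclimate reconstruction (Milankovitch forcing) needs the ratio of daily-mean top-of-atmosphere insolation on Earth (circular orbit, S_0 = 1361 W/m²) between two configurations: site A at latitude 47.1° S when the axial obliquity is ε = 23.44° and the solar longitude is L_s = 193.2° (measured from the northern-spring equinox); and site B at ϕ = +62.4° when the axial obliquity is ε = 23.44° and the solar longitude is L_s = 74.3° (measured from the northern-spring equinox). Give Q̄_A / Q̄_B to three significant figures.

— Configuration A (ϕ=-47.1°):
Solar declination: sin δ = sin ε · sin L_s = sin 23.44° × sin 193.2° = -0.09084, so δ = -5.212°.
cos h₀ = −tan(-47.1°) tan(-5.212°) = -0.0982, h₀ = 1.6691 rad.
Bracket: h₀ sin ϕ sin δ + cos ϕ cos δ sin h₀ = 1.6691×-0.73254×-0.09084 + 0.68072×0.99587×0.99517 = 0.111068 + 0.674634 = 0.785702.
Q̄ = (S_0/π) × [bracket] = (1361/π) × 0.785702 = 340.38 W/m².
— Configuration B (ϕ=+62.4°):
Solar declination: sin δ = sin ε · sin L_s = sin 23.44° × sin 74.3° = 0.38295, so δ = +22.516°.
cos h₀ = −tan(+62.4°) tan(+22.516°) = -0.7930, h₀ = 2.4864 rad.
Bracket: h₀ sin ϕ sin δ + cos ϕ cos δ sin h₀ = 2.4864×0.88620×0.38295 + 0.46330×0.92377×0.60928 = 0.843810 + 0.260761 = 1.104571.
Q̄ = (S_0/π) × [bracket] = (1361/π) × 1.104571 = 478.52 W/m².
Ratio Q̄_A / Q̄_B = 340.38 / 478.52 = 0.7113.

Q̄_A / Q̄_B ≈ 0.711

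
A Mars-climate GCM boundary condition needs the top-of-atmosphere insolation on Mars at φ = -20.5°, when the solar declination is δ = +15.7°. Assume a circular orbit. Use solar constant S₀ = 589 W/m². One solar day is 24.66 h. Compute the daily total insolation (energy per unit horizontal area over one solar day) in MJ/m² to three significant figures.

cos H₀ = −tan(-20.5°) tan(+15.700°) = 0.1051, H₀ = 1.4655 rad.
Bracket: H₀ sin φ sin δ + cos φ cos δ sin H₀ = 1.4655×-0.35021×0.27060 + 0.93667×0.96269×0.99446 = -0.138881 + 0.896727 = 0.757846.
Q̄ = (S₀/π) × [bracket] = (589/π) × 0.757846 = 142.08 W/m².
Daily total = Q̄ × 24.66 h × 3600 s/h = 142.08 × 24.66 × 3600 / 10⁶ = 12.61 MJ/m².

12.6 MJ/m²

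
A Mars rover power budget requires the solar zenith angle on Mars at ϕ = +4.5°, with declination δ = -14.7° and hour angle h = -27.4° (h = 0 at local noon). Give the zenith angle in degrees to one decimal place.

θ_z = 33.3°

cos θ_z = sin ϕ sin δ + cos ϕ cos δ cos h = -0.019910 + 0.856108 = 0.836198.
θ_z = arccos(0.836198) = 33.3°.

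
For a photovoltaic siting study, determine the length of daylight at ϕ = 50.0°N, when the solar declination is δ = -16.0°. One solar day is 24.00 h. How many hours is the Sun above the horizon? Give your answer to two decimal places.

cos h₀ = −tan ϕ · tan δ = −tan(+50.0°) × tan(-16.000°) = 0.3417, so h₀ = 1.2220 rad = 70.02°.
Daylight = 2h₀/(2π) × 24.00 h = (1.2220/π) × 24.00 = 9.34 h.

9.34 h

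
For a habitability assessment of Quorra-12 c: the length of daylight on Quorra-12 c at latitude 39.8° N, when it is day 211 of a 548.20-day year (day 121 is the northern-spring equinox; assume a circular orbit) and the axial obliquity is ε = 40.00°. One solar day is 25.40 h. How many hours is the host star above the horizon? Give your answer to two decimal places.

17.42 h

Solar longitude: λ_s = 360° × (211 − 121)/548.20 = 59.103°.
sin δ = sin 40.00° × sin 59.103° = 0.55157, so δ = +33.475°.
cos H₀ = −tan φ · tan δ = −tan(+39.8°) × tan(+33.475°) = -0.5509, so H₀ = 2.1543 rad = 123.43°.
Daylight = 2H₀/(2π) × 25.40 h = (2.1543/π) × 25.40 = 17.42 h.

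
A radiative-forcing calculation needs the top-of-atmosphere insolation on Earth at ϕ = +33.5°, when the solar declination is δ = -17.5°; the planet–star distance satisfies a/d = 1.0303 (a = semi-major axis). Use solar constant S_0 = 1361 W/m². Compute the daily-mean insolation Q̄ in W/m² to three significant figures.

Q̄ ≈ 254 W/m²

cos h₀ = −tan(+33.5°) tan(-17.500°) = 0.2087, h₀ = 1.3606 rad.
Bracket: h₀ sin ϕ sin δ + cos ϕ cos δ sin h₀ = 1.3606×0.55194×-0.30071 + 0.83389×0.95372×0.97798 = -0.225824 + 0.777785 = 0.551961.
Inverse-square distance factor (a/d)² = 1.0303² = 1.061518.
Q̄ = (S_0/π) × 1.061518 × [bracket] = (1361/π) × 1.061518 × 0.551961 = 253.8 W/m².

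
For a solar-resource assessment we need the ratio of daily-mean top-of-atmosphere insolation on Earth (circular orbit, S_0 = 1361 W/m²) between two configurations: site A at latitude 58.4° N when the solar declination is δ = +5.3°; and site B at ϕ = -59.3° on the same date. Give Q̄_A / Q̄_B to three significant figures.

Q̄_A / Q̄_B ≈ 1.67

— Configuration A (ϕ=+58.4°):
cos h₀ = −tan(+58.4°) tan(+5.300°) = -0.1508, h₀ = 1.7222 rad.
Bracket: h₀ sin ϕ sin δ + cos ϕ cos δ sin h₀ = 1.7222×0.85173×0.09237 + 0.52399×0.99572×0.98857 = 0.135493 + 0.515784 = 0.651277.
Q̄ = (S_0/π) × [bracket] = (1361/π) × 0.651277 = 282.15 W/m².
— Configuration B (ϕ=-59.3°):
cos h₀ = −tan(-59.3°) tan(+5.300°) = 0.1562, h₀ = 1.4139 rad.
Bracket: h₀ sin ϕ sin δ + cos ϕ cos δ sin h₀ = 1.4139×-0.85985×0.09237 + 0.51054×0.99572×0.98772 = -0.112298 + 0.502112 = 0.389814.
Q̄ = (S_0/π) × [bracket] = (1361/π) × 0.389814 = 168.88 W/m².
Ratio Q̄_A / Q̄_B = 282.15 / 168.88 = 1.671.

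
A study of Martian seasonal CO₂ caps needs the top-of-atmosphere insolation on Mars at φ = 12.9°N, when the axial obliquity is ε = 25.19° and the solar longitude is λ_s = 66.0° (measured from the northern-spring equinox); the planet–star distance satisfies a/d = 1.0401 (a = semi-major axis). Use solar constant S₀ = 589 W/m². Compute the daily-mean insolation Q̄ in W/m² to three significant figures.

Solar declination: sin δ = sin ε · sin λ_s = sin 25.19° × sin 66.0° = 0.38882, so δ = +22.881°.
cos H₀ = −tan(+12.9°) tan(+22.881°) = -0.0967, H₀ = 1.6676 rad.
Bracket: H₀ sin φ sin δ + cos φ cos δ sin H₀ = 1.6676×0.22325×0.38882 + 0.97476×0.92131×0.99532 = 0.144754 + 0.893853 = 1.038607.
Inverse-square distance factor (a/d)² = 1.0401² = 1.081808.
Q̄ = (S₀/π) × 1.081808 × [bracket] = (589/π) × 1.081808 × 1.038607 = 210.7 W/m².

Q̄ ≈ 211 W/m²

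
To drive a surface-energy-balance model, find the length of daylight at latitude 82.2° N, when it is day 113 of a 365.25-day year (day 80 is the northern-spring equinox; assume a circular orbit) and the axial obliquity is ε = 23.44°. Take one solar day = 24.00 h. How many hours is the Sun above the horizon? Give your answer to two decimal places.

24.00 h

Solar longitude: λ_s = 360° × (113 − 80)/365.25 = 32.526°.
sin δ = sin 23.44° × sin 32.526° = 0.21388, so δ = +12.350°.
Sunrise equation: cos H₀ = −tan φ · tan δ = -1.5984 ≤ −1, so the Sun never sets (polar day) and H₀ = π.
Daylight = 2H₀/(2π) × 24.00 h = (3.1416/π) × 24.00 = 24.00 h.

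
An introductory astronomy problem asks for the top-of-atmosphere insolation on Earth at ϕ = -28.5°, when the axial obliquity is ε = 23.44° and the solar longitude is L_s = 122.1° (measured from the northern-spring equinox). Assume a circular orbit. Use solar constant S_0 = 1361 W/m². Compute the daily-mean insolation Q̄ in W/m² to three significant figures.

Solar declination: sin δ = sin ε · sin L_s = sin 23.44° × sin 122.1° = 0.33698, so δ = +19.693°.
cos h₀ = −tan(-28.5°) tan(+19.693°) = 0.1943, h₀ = 1.3752 rad.
Bracket: h₀ sin ϕ sin δ + cos ϕ cos δ sin h₀ = 1.3752×-0.47716×0.33698 + 0.87882×0.94151×0.98094 = -0.221123 + 0.811647 = 0.590524.
Q̄ = (S_0/π) × [bracket] = (1361/π) × 0.590524 = 255.8 W/m².

Q̄ ≈ 256 W/m²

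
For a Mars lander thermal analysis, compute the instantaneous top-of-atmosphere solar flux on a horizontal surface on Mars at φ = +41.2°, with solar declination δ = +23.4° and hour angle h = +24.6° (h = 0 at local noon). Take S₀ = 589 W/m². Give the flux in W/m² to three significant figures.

524 W/m²

cos θ_z = sin φ sin δ + cos φ cos δ cos h = 0.261597 + 0.627857 = 0.889454.
Flux = S₀ · cos θ_z = 589 × 0.889454 = 523.9 W/m².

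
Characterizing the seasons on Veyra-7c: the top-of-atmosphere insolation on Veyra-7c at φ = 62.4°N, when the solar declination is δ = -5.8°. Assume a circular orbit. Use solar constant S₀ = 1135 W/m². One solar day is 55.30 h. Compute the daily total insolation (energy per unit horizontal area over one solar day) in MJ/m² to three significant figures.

23.7 MJ/m²

cos H₀ = −tan(+62.4°) tan(-5.800°) = 0.1943, H₀ = 1.3753 rad.
Bracket: H₀ sin φ sin δ + cos φ cos δ sin H₀ = 1.3753×0.88620×-0.10106 + 0.46330×0.99488×0.98094 = -0.123171 + 0.452143 = 0.328972.
Q̄ = (S₀/π) × [bracket] = (1135/π) × 0.328972 = 118.85 W/m².
Daily total = Q̄ × 55.30 h × 3600 s/h = 118.85 × 55.30 × 3600 / 10⁶ = 23.66 MJ/m².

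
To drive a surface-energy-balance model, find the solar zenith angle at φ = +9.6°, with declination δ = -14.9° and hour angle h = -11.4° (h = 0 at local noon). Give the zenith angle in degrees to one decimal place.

θ_z = 27.0°

cos θ_z = sin φ sin δ + cos φ cos δ cos h = -0.042882 + 0.934045 = 0.891163.
θ_z = arccos(0.891163) = 27.0°.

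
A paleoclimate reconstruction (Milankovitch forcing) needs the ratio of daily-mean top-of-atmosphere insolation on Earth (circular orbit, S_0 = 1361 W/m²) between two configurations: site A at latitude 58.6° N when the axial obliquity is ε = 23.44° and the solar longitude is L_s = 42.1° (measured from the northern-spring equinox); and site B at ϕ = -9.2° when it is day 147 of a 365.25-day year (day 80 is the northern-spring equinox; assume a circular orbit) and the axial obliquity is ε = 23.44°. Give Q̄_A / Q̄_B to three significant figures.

— Configuration A (ϕ=+58.6°):
Solar declination: sin δ = sin ε · sin L_s = sin 23.44° × sin 42.1° = 0.26669, so δ = +15.467°.
cos h₀ = −tan(+58.6°) tan(+15.467°) = -0.4533, h₀ = 2.0413 rad.
Bracket: h₀ sin ϕ sin δ + cos ϕ cos δ sin h₀ = 2.0413×0.85355×0.26669 + 0.52101×0.96378×0.89135 = 0.464668 + 0.447582 = 0.912250.
Q̄ = (S_0/π) × [bracket] = (1361/π) × 0.912250 = 395.20 W/m².
— Configuration B (ϕ=-9.2°):
Solar longitude: L_s = 360° × (147 − 80)/365.25 = 66.037°.
sin δ = sin 23.44° × sin 66.037° = 0.36350, so δ = +21.315°.
cos h₀ = −tan(-9.2°) tan(+21.315°) = 0.0632, h₀ = 1.5076 rad.
Bracket: h₀ sin ϕ sin δ + cos ϕ cos δ sin h₀ = 1.5076×-0.15988×0.36350 + 0.98714×0.93159×0.99800 = -0.087616 + 0.917771 = 0.830155.
Q̄ = (S_0/π) × [bracket] = (1361/π) × 0.830155 = 359.64 W/m².
Ratio Q̄_A / Q̄_B = 395.20 / 359.64 = 1.099.

Q̄_A / Q̄_B ≈ 1.10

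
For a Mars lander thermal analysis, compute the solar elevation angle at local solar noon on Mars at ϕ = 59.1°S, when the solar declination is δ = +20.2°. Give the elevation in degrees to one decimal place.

10.7°

At local noon the hour angle is zero, so the zenith angle equals |ϕ − δ| = |-59.1° − (+20.200°)| = 79.300°.
Elevation = 90° − 79.300° = 10.7°.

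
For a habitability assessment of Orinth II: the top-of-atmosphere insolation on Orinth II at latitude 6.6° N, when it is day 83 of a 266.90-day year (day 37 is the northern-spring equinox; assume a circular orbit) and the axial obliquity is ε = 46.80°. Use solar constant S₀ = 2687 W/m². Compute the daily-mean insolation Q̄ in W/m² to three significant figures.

Solar longitude: λ_s = 360° × (83 − 37)/266.90 = 62.046°.
sin δ = sin 46.80° × sin 62.046° = 0.64391, so δ = +40.084°.
cos H₀ = −tan(+6.6°) tan(+40.084°) = -0.0974, H₀ = 1.6683 rad.
Bracket: H₀ sin φ sin δ + cos φ cos δ sin H₀ = 1.6683×0.11494×0.64391 + 0.99337×0.76510×0.99525 = 0.123473 + 0.756417 = 0.879890.
Q̄ = (S₀/π) × [bracket] = (2687/π) × 0.879890 = 752.6 W/m².

Q̄ ≈ 753 W/m²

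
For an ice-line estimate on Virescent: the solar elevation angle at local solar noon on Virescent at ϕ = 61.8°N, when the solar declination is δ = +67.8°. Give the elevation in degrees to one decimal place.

84.0°

At local noon the hour angle is zero, so the zenith angle equals |ϕ − δ| = |+61.8° − (+67.800°)| = 6.000°.
Elevation = 90° − 6.000° = 84.0°.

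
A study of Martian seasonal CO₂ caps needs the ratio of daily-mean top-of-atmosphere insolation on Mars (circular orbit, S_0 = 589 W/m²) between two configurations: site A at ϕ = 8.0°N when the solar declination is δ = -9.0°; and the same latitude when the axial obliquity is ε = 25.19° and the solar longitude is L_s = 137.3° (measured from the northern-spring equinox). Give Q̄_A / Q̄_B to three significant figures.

Q̄_A / Q̄_B ≈ 0.933

— Configuration A (ϕ=+8.0°):
cos h₀ = −tan(+8.0°) tan(-9.000°) = 0.0223, h₀ = 1.5485 rad.
Bracket: h₀ sin ϕ sin δ + cos ϕ cos δ sin h₀ = 1.5485×0.13917×-0.15643 + 0.99027×0.98769×0.99975 = -0.033711 + 0.977835 = 0.944124.
Q̄ = (S_0/π) × [bracket] = (589/π) × 0.944124 = 177.01 W/m².
— Configuration B (ϕ=+8.0°):
Solar declination: sin δ = sin ε · sin L_s = sin 25.19° × sin 137.3° = 0.28864, so δ = +16.777°.
cos h₀ = −tan(+8.0°) tan(+16.777°) = -0.0424, h₀ = 1.6132 rad.
Bracket: h₀ sin ϕ sin δ + cos ϕ cos δ sin h₀ = 1.6132×0.13917×0.28864 + 0.99027×0.95744×0.99910 = 0.064802 + 0.947271 = 1.012073.
Q̄ = (S_0/π) × [bracket] = (589/π) × 1.012073 = 189.75 W/m².
Ratio Q̄_A / Q̄_B = 177.01 / 189.75 = 0.9329.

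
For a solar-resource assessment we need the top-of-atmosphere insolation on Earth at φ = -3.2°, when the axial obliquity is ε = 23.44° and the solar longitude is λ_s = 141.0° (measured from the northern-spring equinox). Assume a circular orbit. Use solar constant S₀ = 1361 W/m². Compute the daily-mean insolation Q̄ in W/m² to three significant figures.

Solar declination: sin δ = sin ε · sin λ_s = sin 23.44° × sin 141.0° = 0.25034, so δ = +14.497°.
cos H₀ = −tan(-3.2°) tan(+14.497°) = 0.0145, H₀ = 1.5563 rad.
Bracket: H₀ sin φ sin δ + cos φ cos δ sin H₀ = 1.5563×-0.05582×0.25034 + 0.99844×0.96816×0.99990 = -0.021748 + 0.966553 = 0.944805.
Q̄ = (S₀/π) × [bracket] = (1361/π) × 0.944805 = 409.3 W/m².

Q̄ ≈ 409 W/m²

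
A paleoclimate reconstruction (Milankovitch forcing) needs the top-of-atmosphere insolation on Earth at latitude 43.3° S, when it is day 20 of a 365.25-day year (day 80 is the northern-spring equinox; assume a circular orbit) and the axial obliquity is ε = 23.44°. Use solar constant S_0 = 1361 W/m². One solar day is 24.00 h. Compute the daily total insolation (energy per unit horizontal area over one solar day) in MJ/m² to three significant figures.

40.9 MJ/m²

Solar longitude: L_s = 360° × (20 − 80)/365.25 = -59.138°, i.e. -59.138° + 360° = 300.862°.
sin δ = sin 23.44° × sin 300.862° = -0.34146, so δ = -19.966°.
cos h₀ = −tan(-43.3°) tan(-19.966°) = -0.3424, h₀ = 1.9202 rad.
Bracket: h₀ sin ϕ sin δ + cos ϕ cos δ sin h₀ = 1.9202×-0.68582×-0.34146 + 0.72777×0.93990×0.93957 = 0.449673 + 0.642695 = 1.092368.
Q̄ = (S_0/π) × [bracket] = (1361/π) × 1.092368 = 473.24 W/m².
Daily total = Q̄ × 24.00 h × 3600 s/h = 473.24 × 24.00 × 3600 / 10⁶ = 40.89 MJ/m².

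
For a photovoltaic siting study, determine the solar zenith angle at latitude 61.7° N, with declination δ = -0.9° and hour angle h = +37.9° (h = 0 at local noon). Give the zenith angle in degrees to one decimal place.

θ_z = 68.9°

cos θ_z = sin φ sin δ + cos φ cos δ cos h = -0.013830 + 0.374049 = 0.360219.
θ_z = arccos(0.360219) = 68.9°.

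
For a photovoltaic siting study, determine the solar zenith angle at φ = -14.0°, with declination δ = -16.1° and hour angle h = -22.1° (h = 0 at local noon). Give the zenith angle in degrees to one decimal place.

θ_z = 21.4°

cos θ_z = sin φ sin δ + cos φ cos δ cos h = 0.067088 + 0.863747 = 0.930835.
θ_z = arccos(0.930835) = 21.4°.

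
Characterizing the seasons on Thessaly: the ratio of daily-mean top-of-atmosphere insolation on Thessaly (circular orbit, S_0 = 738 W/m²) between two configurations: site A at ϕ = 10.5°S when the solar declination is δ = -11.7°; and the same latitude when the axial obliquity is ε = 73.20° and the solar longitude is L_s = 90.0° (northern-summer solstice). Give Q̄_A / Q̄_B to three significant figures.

— Configuration A (ϕ=-10.5°):
cos h₀ = −tan(-10.5°) tan(-11.700°) = -0.0384, h₀ = 1.6092 rad.
Bracket: h₀ sin ϕ sin δ + cos ϕ cos δ sin h₀ = 1.6092×-0.18224×-0.20279 + 0.98325×0.97922×0.99926 = 0.059470 + 0.962106 = 1.021576.
Q̄ = (S_0/π) × [bracket] = (738/π) × 1.021576 = 239.98 W/m².
— Configuration B (ϕ=-10.5°):
Solar declination: sin δ = sin ε · sin L_s = sin 73.20° × sin 90.0° = 0.95732, so δ = +73.200°.
cos h₀ = −tan(-10.5°) tan(+73.200°) = 0.6139, h₀ = 0.9098 rad.
Bracket: h₀ sin ϕ sin δ + cos ϕ cos δ sin h₀ = 0.9098×-0.18224×0.95732 + 0.98325×0.28903×0.78941 = -0.158726 + 0.224341 = 0.065615.
Q̄ = (S_0/π) × [bracket] = (738/π) × 0.065615 = 15.414 W/m².
Ratio Q̄_A / Q̄_B = 239.98 / 15.414 = 15.57.

Q̄_A / Q̄_B ≈ 15.6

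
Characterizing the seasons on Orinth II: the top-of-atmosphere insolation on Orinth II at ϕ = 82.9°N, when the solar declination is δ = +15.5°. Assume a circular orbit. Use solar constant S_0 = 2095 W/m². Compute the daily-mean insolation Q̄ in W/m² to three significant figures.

cos h₀ = −tan(+82.9°) tan(+15.500°) = -2.2265 ≤ −1 ⇒ polar day, h₀ = π.
Bracket: h₀ sin ϕ sin δ + cos ϕ cos δ sin h₀ = 3.1416×0.99233×0.26724 + 0.12360×0.96363×0.00000 = 0.833122 + 0.000000 = 0.833122.
Q̄ = (S_0/π) × [bracket] = (2095/π) × 0.833122 = 555.6 W/m².

Q̄ ≈ 556 W/m²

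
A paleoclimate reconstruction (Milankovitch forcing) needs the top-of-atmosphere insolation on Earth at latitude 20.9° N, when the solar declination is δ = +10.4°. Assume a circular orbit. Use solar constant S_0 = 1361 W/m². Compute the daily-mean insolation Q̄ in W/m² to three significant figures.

Q̄ ≈ 443 W/m²

cos h₀ = −tan(+20.9°) tan(+10.400°) = -0.0701, h₀ = 1.6409 rad.
Bracket: h₀ sin ϕ sin δ + cos ϕ cos δ sin h₀ = 1.6409×0.35674×0.18052 + 0.93420×0.98357×0.99754 = 0.105672 + 0.916591 = 1.022263.
Q̄ = (S_0/π) × [bracket] = (1361/π) × 1.022263 = 442.9 W/m².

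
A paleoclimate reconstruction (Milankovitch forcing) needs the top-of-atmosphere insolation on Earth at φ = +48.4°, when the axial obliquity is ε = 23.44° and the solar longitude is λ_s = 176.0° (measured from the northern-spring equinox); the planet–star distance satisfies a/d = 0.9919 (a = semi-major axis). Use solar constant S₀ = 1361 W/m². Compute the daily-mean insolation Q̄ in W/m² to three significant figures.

Q̄ ≈ 297 W/m²

Solar declination: sin δ = sin ε · sin λ_s = sin 23.44° × sin 176.0° = 0.02775, so δ = +1.590°.
cos H₀ = −tan(+48.4°) tan(+1.590°) = -0.0313, H₀ = 1.6021 rad.
Bracket: H₀ sin φ sin δ + cos φ cos δ sin H₀ = 1.6021×0.74780×0.02775 + 0.66393×0.99961×0.99951 = 0.033246 + 0.663346 = 0.696592.
Inverse-square distance factor (a/d)² = 0.9919² = 0.983866.
Q̄ = (S₀/π) × 0.983866 × [bracket] = (1361/π) × 0.983866 × 0.696592 = 296.9 W/m².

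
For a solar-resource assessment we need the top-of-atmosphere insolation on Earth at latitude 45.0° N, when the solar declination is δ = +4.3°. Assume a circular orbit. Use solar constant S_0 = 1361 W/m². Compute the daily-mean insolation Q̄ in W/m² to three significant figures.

cos h₀ = −tan(+45.0°) tan(+4.300°) = -0.0752, h₀ = 1.6461 rad.
Bracket: h₀ sin ϕ sin δ + cos ϕ cos δ sin h₀ = 1.6461×0.70711×0.07498 + 0.70711×0.99719×0.99717 = 0.087275 + 0.703128 = 0.790403.
Q̄ = (S_0/π) × [bracket] = (1361/π) × 0.790403 = 342.4 W/m².

Q̄ ≈ 342 W/m²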